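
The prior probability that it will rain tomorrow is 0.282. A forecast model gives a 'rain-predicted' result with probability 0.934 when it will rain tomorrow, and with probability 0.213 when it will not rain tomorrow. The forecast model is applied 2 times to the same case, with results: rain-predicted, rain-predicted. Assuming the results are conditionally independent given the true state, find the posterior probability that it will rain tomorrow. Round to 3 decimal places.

Posterior P(H) ≈ 0.883

Let H be the event that it will rain tomorrow; start with P(H) = 0.282. P('rain-predicted'|H) = 0.934, P('rain-predicted'|¬H) = 0.213.
Update on result 1 ('rain-predicted'): P(H) ← 0.934·0.2820 / (0.934·0.2820 + 0.213·0.7180) = 0.26339/0.41632 = 0.6327.
Update on result 2 ('rain-predicted'): P(H) ← 0.934·0.6327 / (0.934·0.6327 + 0.213·0.3673) = 0.59090/0.66914 = 0.8831.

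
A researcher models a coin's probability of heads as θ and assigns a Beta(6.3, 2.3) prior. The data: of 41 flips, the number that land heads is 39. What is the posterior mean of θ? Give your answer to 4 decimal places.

Posterior mean ≈ 0.9133

Observing 39 successes and 2 failures updates Beta(6.3, 2.3) by adding the success and failure counts to the two shape parameters: α = 6.3+39 = 45.3, β = 2.3+2 = 4.3.
Posterior mean = α/(α+β) = 45.3/49.6 = 0.9133.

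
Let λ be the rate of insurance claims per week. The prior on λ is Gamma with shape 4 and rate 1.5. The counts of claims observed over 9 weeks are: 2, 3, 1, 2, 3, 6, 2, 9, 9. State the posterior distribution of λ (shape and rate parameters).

The Poisson likelihood adds the total count to the shape and the number of exposure periods to the rate. Here ∑xᵢ = 37 and n = 9, so shape 4→41 and rate 1.5→10.5.

Posterior: Gamma(shape=41, rate=10.5)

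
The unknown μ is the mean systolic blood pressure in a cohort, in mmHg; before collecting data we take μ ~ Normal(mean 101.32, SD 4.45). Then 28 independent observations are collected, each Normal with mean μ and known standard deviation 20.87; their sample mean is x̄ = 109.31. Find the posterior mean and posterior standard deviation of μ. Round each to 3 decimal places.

Posterior mean ≈ 105.795; posterior SD ≈ 2.952

Prior precision 1/τ₀² = 1/4.45² = 0.0504987; data precision n/σ² = 28/20.87² = 0.0642855.
Posterior precision = 0.0504987 + 0.0642855 = 0.114784, giving posterior SD = 1/√0.114784 = 2.952.
Posterior mean = (0.0504987·101.32 + 0.0642855·109.31) / 0.114784 = 105.795.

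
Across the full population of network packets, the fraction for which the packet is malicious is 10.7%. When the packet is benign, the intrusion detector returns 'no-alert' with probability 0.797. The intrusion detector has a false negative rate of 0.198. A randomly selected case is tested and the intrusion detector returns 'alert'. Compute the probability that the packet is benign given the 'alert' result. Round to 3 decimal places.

Let H be the event that the packet is malicious. P(H) = 0.107, so P(¬H) = 0.893. With E the 'alert' result, P(E|H) = 0.802 and P(E|¬H) = 0.203.
P(E) = 0.802·0.107 + 0.203·0.893 = 0.085814 + 0.18128 = 0.26709.
By Bayes' theorem, P(H|E) = 0.085814 / 0.26709 = 0.321. Hence P(¬H|E) = 1 − 0.321 = 0.679.

P(¬H | E) ≈ 0.679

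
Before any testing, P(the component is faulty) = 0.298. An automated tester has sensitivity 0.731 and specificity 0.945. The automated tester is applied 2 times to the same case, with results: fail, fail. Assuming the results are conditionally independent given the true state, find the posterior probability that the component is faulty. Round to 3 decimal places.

Posterior P(H) ≈ 0.987

Let H be the event that the component is faulty; start with P(H) = 0.298. P('fail'|H) = 0.731, P('fail'|¬H) = 0.055.
Update on result 1 ('fail'): P(H) ← 0.731·0.2980 / (0.731·0.2980 + 0.055·0.7020) = 0.21784/0.25645 = 0.8494.
Update on result 2 ('fail'): P(H) ← 0.731·0.8494 / (0.731·0.8494 + 0.055·0.1506) = 0.62094/0.62922 = 0.9868.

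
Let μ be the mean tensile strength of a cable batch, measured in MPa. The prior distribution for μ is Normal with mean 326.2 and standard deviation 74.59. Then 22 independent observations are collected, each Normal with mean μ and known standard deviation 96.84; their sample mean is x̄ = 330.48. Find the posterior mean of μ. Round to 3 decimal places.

Posterior mean ≈ 330.175

With known σ, the Normal prior is conjugate. Weight on the data is w = (n/σ²)/(n/σ² + 1/τ₀²) = 0.00234592/(0.00234592+0.00017974) = 0.92884.
Posterior mean = w·x̄ + (1−w)·μ₀ = 0.92884·330.48 + 0.071165·326.2 = 330.175.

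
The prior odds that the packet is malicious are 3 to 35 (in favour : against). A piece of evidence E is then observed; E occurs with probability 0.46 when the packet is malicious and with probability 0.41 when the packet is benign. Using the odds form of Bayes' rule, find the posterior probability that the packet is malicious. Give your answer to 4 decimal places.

Posterior probability ≈ 0.0877

Prior odds = 3/35 = 0.085714.
Likelihood ratio for E = 0.46/0.41 = 1.1220.
Posterior odds = prior odds × LR = 0.096167.
Posterior probability = odds/(1+odds) = 0.096167/1.0962 = 0.0877.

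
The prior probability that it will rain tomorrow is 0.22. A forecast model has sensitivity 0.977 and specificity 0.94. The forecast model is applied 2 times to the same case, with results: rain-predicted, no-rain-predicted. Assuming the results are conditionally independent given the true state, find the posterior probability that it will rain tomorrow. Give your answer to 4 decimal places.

Posterior P(H) ≈ 0.1010

With H the event that it will rain tomorrow, the joint likelihood of the observed sequence is P(data|H) = 0.977·0.023 = 0.022471 and P(data|¬H) = 0.06·0.94 = 0.056400.
Bayes: P(H|data) = 0.22·0.022471 / (0.22·0.022471 + 0.78·0.056400) = 0.0049436/0.048936 = 0.1010.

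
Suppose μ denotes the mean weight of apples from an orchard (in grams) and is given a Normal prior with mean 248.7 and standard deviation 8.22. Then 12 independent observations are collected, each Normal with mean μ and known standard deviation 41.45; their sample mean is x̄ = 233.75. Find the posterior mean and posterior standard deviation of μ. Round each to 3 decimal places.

Posterior mean ≈ 243.907; posterior SD ≈ 6.775

With known σ, the Normal prior is conjugate. Weight on the data is w = (n/σ²)/(n/σ² + 1/τ₀²) = 0.00698445/(0.00698445+0.0147998) = 0.32062.
Posterior mean = w·x̄ + (1−w)·μ₀ = 0.32062·233.75 + 0.67938·248.7 = 243.907. Posterior variance = 1/(0.00698445+0.0147998) = 45.9047, so SD = 6.775.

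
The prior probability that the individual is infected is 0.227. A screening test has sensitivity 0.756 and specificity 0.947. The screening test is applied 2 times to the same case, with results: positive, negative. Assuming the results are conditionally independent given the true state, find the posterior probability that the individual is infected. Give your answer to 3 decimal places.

Posterior P(H) ≈ 0.519

With H the event that the individual is infected, the joint likelihood of the observed sequence is P(data|H) = 0.756·0.244 = 0.18446 and P(data|¬H) = 0.053·0.947 = 0.050191.
Bayes: P(H|data) = 0.227·0.18446 / (0.227·0.18446 + 0.773·0.050191) = 0.041873/0.080671 = 0.5191.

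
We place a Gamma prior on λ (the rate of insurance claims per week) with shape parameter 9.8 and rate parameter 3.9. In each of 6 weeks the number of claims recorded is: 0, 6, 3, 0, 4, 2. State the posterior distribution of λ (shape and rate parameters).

Total count ∑xᵢ = 15 over n = 6 weeks.
Gamma is conjugate to the Poisson likelihood: posterior is Gamma(shape = 9.8+15 = 24.8, rate = 3.9+6 = 9.9).

Posterior: Gamma(shape=24.8, rate=9.9)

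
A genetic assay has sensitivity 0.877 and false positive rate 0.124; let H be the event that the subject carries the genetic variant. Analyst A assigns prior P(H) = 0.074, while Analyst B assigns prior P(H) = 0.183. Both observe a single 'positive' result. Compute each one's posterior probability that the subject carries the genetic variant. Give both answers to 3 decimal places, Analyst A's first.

The likelihood ratio for a 'positive' result is 0.877/0.124 = 7.0726.
Analyst A: prior odds 0.074/0.926 = 0.079914; posterior odds 0.56520; posterior probability 0.361.
Analyst B: prior odds 0.183/0.817 = 0.22399; posterior odds 1.5842; posterior probability 0.613.

Analyst A: 0.361; Analyst B: 0.613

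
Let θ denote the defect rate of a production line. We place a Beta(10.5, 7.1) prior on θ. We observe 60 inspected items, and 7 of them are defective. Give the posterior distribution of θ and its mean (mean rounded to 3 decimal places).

Posterior: Beta(17.5, 60.1); mean ≈ 0.226

Observing 7 successes and 53 failures updates Beta(10.5, 7.1) by adding the success and failure counts to the two shape parameters: α = 10.5+7 = 17.5, β = 7.1+53 = 60.1.
E[θ | data] = 17.5/(17.5+60.1) = 0.226.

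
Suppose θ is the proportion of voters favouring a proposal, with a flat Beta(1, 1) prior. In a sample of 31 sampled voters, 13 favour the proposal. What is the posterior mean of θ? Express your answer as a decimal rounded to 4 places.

Posterior mean ≈ 0.4242

Observing 13 successes and 18 failures updates Beta(1, 1) by adding the success and failure counts to the two shape parameters: α = 1+13 = 14, β = 1+18 = 19.
Posterior mean = α/(α+β) = 14/33 = 0.4242.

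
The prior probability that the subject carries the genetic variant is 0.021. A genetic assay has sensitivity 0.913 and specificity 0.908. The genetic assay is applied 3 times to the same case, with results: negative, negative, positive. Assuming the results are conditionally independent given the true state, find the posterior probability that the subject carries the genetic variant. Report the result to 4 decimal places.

Let H be the event that the subject carries the genetic variant; start with P(H) = 0.021. P('positive'|H) = 0.913, P('positive'|¬H) = 0.092.
Update on result 1 ('negative'): P(H) ← 0.087·0.0210 / (0.087·0.0210 + 0.908·0.9790) = 0.0018270/0.89076 = 0.0021.
Update on result 2 ('negative'): P(H) ← 0.087·0.0021 / (0.087·0.0021 + 0.908·0.9979) = 0.00017844/0.90632 = 0.0002.
Update on result 3 ('positive'): P(H) ← 0.913·0.0002 / (0.913·0.0002 + 0.092·0.9998) = 0.00017976/0.092162 = 0.0020.

Posterior P(H) ≈ 0.0020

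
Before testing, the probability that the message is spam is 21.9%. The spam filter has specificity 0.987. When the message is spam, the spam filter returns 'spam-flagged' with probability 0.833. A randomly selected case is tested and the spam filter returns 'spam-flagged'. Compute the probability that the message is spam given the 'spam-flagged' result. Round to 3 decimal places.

P(H | E) ≈ 0.947

Let H be the event that the message is spam. P(H) = 0.219, so P(¬H) = 0.781. With E the 'spam-flagged' result, P(E|H) = 0.833 and P(E|¬H) = 0.013.
P(E) = 0.833·0.219 + 0.013·0.781 = 0.18243 + 0.010153 = 0.19258.
By Bayes' theorem, P(H|E) = 0.18243 / 0.19258 = 0.947.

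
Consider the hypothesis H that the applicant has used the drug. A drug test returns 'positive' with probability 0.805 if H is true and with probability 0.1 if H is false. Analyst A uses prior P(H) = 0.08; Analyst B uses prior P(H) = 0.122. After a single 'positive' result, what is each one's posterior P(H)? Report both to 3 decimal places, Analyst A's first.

The likelihood ratio for a 'positive' result is 0.805/0.1 = 8.0500.
Analyst A: prior odds 0.08/0.92 = 0.086957; posterior odds 0.70000; posterior probability 0.412.
Analyst B: prior odds 0.122/0.878 = 0.13895; posterior odds 1.1186; posterior probability 0.528.

Analyst A: 0.412; Analyst B: 0.528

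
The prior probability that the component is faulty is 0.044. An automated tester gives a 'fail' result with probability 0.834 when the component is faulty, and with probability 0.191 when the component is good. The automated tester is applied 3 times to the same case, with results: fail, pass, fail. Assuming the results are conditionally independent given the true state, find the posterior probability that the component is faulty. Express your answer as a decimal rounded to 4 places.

With H the event that the component is faulty, the joint likelihood of the observed sequence is P(data|H) = 0.834·0.166·0.834 = 0.11546 and P(data|¬H) = 0.191·0.809·0.191 = 0.029513.
Bayes: P(H|data) = 0.044·0.11546 / (0.044·0.11546 + 0.956·0.029513) = 0.0050803/0.033295 = 0.1526.

Posterior P(H) ≈ 0.1526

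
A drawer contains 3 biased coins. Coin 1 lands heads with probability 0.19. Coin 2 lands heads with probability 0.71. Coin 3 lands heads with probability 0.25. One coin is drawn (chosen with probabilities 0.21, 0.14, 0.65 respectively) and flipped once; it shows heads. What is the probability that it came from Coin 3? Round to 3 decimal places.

Posterior probability ≈ 0.538

P(heads|C1) = 0.19; P(heads|C2) = 0.71; P(heads|C3) = 0.25.
Prior × likelihood for each source: 0.21·0.19=0.03990, 0.14·0.71=0.09940, 0.65·0.25=0.1625. Summing gives P(heads) = 0.30180.
P(Coin 3 | heads) = 0.1625 / 0.30180 = 0.538.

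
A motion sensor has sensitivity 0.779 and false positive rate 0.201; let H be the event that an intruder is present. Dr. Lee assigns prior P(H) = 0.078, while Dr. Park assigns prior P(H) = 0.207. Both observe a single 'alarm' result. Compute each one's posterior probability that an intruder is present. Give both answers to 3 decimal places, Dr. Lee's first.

Dr. Lee: 0.247; Dr. Park: 0.503

The likelihood ratio for an 'alarm' result is 0.779/0.201 = 3.8756.
Dr. Lee: prior odds 0.078/0.922 = 0.084599; posterior odds 0.32787; posterior probability 0.247.
Dr. Park: prior odds 0.207/0.793 = 0.26103; posterior odds 1.0117; posterior probability 0.503.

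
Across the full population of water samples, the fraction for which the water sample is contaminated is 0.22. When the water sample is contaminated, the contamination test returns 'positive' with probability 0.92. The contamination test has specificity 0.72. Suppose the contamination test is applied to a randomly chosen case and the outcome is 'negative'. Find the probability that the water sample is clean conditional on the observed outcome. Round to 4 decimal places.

Let H be the event that the water sample is contaminated. P(H) = 0.22, so P(¬H) = 0.78. With E the 'negative' result, P(E|H) = 0.08 and P(E|¬H) = 0.72.
P(E) = 0.08·0.22 + 0.72·0.78 = 0.017600 + 0.56160 = 0.57920.
By Bayes' theorem, P(H|E) = 0.017600 / 0.57920 = 0.0304. Hence P(¬H|E) = 1 − 0.0304 = 0.9696.

P(¬H | E) ≈ 0.9696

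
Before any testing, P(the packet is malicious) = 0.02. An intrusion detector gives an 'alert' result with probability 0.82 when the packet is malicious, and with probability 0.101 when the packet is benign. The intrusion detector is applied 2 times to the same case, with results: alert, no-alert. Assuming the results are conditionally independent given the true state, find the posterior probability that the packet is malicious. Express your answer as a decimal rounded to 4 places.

With H the event that the packet is malicious, the joint likelihood of the observed sequence is P(data|H) = 0.82·0.18 = 0.14760 and P(data|¬H) = 0.101·0.899 = 0.090799.
Bayes: P(H|data) = 0.02·0.14760 / (0.02·0.14760 + 0.98·0.090799) = 0.0029520/0.091935 = 0.0321.

Posterior P(H) ≈ 0.0321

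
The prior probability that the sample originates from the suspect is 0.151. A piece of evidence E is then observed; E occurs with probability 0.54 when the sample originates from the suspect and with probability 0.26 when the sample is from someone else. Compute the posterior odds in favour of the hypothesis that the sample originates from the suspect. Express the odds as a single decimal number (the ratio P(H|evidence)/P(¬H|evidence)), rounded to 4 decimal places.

Prior odds = 0.151/(1−0.151) = 0.17786. In log-odds, ln(0.17786) = -1.7268.
Add log likelihood ratio: ln(2.0769) = 0.73089.
Posterior log-odds = -0.99589, so posterior odds = exp(-0.99589) = 0.36939.

Posterior odds ≈ 0.3694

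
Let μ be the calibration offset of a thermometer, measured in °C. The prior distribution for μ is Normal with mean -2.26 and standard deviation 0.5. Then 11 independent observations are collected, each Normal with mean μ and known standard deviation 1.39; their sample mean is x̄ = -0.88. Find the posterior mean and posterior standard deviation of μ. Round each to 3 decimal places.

With known σ, the Normal prior is conjugate. Weight on the data is w = (n/σ²)/(n/σ² + 1/τ₀²) = 5.69329/(5.69329+4.00000) = 0.58734.
Posterior mean = w·x̄ + (1−w)·μ₀ = 0.58734·-0.88 + 0.41266·-2.26 = -1.449. Posterior variance = 1/(5.69329+4.00000) = 0.103164, so SD = 0.321.

Posterior mean ≈ -1.449; posterior SD ≈ 0.321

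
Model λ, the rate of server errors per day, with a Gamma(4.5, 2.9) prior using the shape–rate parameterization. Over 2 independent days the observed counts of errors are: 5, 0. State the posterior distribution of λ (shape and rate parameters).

Posterior: Gamma(shape=9.5, rate=4.9)

The Poisson likelihood adds the total count to the shape and the number of exposure periods to the rate. Here ∑xᵢ = 5 and n = 2, so shape 4.5→9.5 and rate 2.9→4.9.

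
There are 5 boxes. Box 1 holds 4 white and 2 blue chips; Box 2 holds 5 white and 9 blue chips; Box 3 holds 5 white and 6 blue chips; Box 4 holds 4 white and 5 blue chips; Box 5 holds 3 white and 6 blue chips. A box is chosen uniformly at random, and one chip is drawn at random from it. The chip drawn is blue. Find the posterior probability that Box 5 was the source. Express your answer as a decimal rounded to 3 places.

Posterior probability ≈ 0.243

P(blue|Box 1) = 0.3333; P(blue|Box 2) = 0.6429; P(blue|Box 3) = 0.5455; P(blue|Box 4) = 0.5556; P(blue|Box 5) = 0.6667.
Prior × likelihood for each source: 0.2·0.3333=0.06667, 0.2·0.6429=0.1286, 0.2·0.5455=0.1091, 0.2·0.5556=0.1111, 0.2·0.6667=0.1333. Summing gives P(blue) = 0.54877.
P(Box 5 | blue) = 0.1333 / 0.54877 = 0.243.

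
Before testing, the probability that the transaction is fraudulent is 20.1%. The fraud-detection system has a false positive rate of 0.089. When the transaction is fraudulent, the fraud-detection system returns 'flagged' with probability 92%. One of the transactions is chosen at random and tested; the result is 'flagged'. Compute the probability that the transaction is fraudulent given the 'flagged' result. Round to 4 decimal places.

Write H for 'the transaction is fraudulent'. Prior odds H:¬H = 0.201/0.799 = 0.25156. For the 'flagged' outcome, the likelihood ratio is 0.92/0.089 = 10.337.
Posterior odds = 0.25156 × 10.337 = 2.6004, so P(H|E) = 2.6004/(1+2.6004) = 0.7223.

P(H | E) ≈ 0.7223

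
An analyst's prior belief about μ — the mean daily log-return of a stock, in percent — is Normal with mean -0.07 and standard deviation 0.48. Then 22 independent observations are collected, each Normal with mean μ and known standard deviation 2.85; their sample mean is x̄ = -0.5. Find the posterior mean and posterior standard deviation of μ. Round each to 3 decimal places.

Posterior mean ≈ -0.235; posterior SD ≈ 0.377

With known σ, the Normal prior is conjugate. Weight on the data is w = (n/σ²)/(n/σ² + 1/τ₀²) = 2.70853/(2.70853+4.34028) = 0.38425.
Posterior mean = w·x̄ + (1−w)·μ₀ = 0.38425·-0.5 + 0.61575·-0.07 = -0.235. Posterior variance = 1/(2.70853+4.34028) = 0.141868, so SD = 0.377.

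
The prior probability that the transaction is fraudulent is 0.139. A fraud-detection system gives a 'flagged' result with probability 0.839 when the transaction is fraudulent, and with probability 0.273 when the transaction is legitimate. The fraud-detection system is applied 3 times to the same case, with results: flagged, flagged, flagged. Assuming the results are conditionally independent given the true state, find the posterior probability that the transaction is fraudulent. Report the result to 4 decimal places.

Posterior P(H) ≈ 0.8241

With H the event that the transaction is fraudulent, the joint likelihood of the observed sequence is P(data|H) = 0.839·0.839·0.839 = 0.59059 and P(data|¬H) = 0.273·0.273·0.273 = 0.020346.
Bayes: P(H|data) = 0.139·0.59059 / (0.139·0.59059 + 0.861·0.020346) = 0.082092/0.099610 = 0.8241.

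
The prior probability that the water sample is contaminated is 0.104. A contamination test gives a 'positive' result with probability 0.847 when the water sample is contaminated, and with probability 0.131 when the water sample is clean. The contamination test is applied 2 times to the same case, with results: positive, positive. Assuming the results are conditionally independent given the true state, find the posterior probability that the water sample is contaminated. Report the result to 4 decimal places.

Posterior P(H) ≈ 0.8291

Let H be the event that the water sample is contaminated; start with P(H) = 0.104. P('positive'|H) = 0.847, P('positive'|¬H) = 0.131.
Update on result 1 ('positive'): P(H) ← 0.847·0.1040 / (0.847·0.1040 + 0.131·0.8960) = 0.088088/0.20546 = 0.4287.
Update on result 2 ('positive'): P(H) ← 0.847·0.4287 / (0.847·0.4287 + 0.131·0.5713) = 0.36313/0.43797 = 0.8291.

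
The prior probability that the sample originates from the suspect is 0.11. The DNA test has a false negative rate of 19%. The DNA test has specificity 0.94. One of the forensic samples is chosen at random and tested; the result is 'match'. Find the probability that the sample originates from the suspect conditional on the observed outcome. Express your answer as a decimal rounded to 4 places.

Write H for 'the sample originates from the suspect'. Prior odds H:¬H = 0.11/0.89 = 0.12360. For the 'match' outcome, the likelihood ratio is 0.81/0.06 = 13.500.
Posterior odds = 0.12360 × 13.500 = 1.6685, so P(H|E) = 1.6685/(1+1.6685) = 0.6253.

P(H | E) ≈ 0.6253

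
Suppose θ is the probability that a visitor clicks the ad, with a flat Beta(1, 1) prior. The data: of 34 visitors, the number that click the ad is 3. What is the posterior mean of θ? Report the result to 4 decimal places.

Observing 3 successes and 31 failures updates Beta(1, 1) by adding the success and failure counts to the two shape parameters: α = 1+3 = 4, β = 1+31 = 32.
E[θ | data] = 4/(4+32) = 0.1111.

Posterior mean ≈ 0.1111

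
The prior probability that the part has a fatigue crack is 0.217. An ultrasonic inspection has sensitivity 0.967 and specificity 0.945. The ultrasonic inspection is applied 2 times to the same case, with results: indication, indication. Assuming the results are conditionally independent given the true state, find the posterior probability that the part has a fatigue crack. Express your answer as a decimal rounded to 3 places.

With H the event that the part has a fatigue crack, the joint likelihood of the observed sequence is P(data|H) = 0.967·0.967 = 0.93509 and P(data|¬H) = 0.055·0.055 = 0.0030250.
Bayes: P(H|data) = 0.217·0.93509 / (0.217·0.93509 + 0.783·0.0030250) = 0.20291/0.20528 = 0.9885.

Posterior P(H) ≈ 0.988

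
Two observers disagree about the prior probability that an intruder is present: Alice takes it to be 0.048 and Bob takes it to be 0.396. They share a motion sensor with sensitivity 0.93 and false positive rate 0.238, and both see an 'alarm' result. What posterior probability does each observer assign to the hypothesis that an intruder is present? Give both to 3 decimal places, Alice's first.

The likelihood ratio for an 'alarm' result is 0.93/0.238 = 3.9076.
Alice: prior odds 0.048/0.952 = 0.050420; posterior odds 0.19702; posterior probability 0.165.
Bob: prior odds 0.396/0.604 = 0.65563; posterior odds 2.5619; posterior probability 0.719.

Alice: 0.165; Bob: 0.719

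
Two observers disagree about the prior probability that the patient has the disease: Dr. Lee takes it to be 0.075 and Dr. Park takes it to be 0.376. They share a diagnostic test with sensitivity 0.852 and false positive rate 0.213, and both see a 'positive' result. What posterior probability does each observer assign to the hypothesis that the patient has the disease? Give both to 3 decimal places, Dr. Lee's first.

Dr. Lee: 0.245; Dr. Park: 0.707

P('+'|H) = 0.852, P('+'|¬H) = 0.213.
Dr. Lee: numerator 0.852·0.075 = 0.063900; evidence = 0.063900+0.213·0.925 = 0.26093; posterior = 0.245.
Dr. Park: numerator 0.852·0.376 = 0.32035; evidence = 0.32035+0.213·0.624 = 0.45326; posterior = 0.707.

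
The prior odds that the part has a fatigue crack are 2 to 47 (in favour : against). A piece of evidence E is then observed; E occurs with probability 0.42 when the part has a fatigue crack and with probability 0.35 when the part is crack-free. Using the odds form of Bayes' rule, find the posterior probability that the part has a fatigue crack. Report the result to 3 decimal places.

Prior odds = 2/47 = 0.042553.
Likelihood ratio for E = 0.42/0.35 = 1.2000.
Posterior odds = prior odds × LR = 0.051064.
Posterior probability = odds/(1+odds) = 0.051064/1.0511 = 0.049.

Posterior probability ≈ 0.049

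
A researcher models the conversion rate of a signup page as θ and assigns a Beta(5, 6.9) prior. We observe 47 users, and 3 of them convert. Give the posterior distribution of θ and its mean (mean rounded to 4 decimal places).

Observing 3 successes and 44 failures updates Beta(5, 6.9) by adding the success and failure counts to the two shape parameters: α = 5+3 = 8, β = 6.9+44 = 50.9.
Posterior mean = α/(α+β) = 8/58.9 = 0.1358.

Posterior: Beta(8, 50.9); mean ≈ 0.1358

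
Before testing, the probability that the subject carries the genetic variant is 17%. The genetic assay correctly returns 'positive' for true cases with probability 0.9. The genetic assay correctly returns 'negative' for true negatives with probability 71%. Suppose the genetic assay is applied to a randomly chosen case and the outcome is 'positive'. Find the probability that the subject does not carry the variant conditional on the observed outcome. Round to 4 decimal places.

P(¬H | E) ≈ 0.6114

Let H be the event that the subject carries the genetic variant. P(H) = 0.17, so P(¬H) = 0.83. With E the 'positive' result, P(E|H) = 0.9 and P(E|¬H) = 0.29.
P(E) = 0.9·0.17 + 0.29·0.83 = 0.15300 + 0.24070 = 0.39370.
By Bayes' theorem, P(H|E) = 0.15300 / 0.39370 = 0.3886. Hence P(¬H|E) = 1 − 0.3886 = 0.6114.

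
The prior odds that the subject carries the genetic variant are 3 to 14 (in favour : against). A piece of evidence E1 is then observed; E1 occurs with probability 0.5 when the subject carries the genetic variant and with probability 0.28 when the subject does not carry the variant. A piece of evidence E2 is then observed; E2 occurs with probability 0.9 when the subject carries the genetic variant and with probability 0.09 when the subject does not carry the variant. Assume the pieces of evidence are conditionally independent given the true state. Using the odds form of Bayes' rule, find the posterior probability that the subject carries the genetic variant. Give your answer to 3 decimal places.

Posterior probability ≈ 0.793

Prior odds = 3/14 = 0.21429. In log-odds, ln(0.21429) = -1.5404.
Add log likelihood ratios: ln(1.7857) + ln(10.000) = 2.8824.
Posterior log-odds = 1.3420, so posterior odds = exp(1.3420) = 3.8265. Converting, P(H|E) = 3.8265/4.8265 = 0.793.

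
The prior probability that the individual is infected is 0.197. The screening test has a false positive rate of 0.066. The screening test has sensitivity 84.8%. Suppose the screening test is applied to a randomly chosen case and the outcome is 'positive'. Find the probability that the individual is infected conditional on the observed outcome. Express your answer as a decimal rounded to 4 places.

P(H | E) ≈ 0.7592

Let H be the event that the individual is infected. P(H) = 0.197, so P(¬H) = 0.803. With E the 'positive' result, P(E|H) = 0.848 and P(E|¬H) = 0.066.
P(E) = 0.848·0.197 + 0.066·0.803 = 0.16706 + 0.052998 = 0.22005.
By Bayes' theorem, P(H|E) = 0.16706 / 0.22005 = 0.7592.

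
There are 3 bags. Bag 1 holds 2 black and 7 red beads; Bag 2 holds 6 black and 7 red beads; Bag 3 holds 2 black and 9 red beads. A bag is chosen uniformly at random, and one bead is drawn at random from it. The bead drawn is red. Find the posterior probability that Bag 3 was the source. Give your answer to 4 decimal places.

P(red|Bag 1) = 0.7778; P(red|Bag 2) = 0.5385; P(red|Bag 3) = 0.8182.
Prior × likelihood for each source: 0.333333·0.7778=0.2593, 0.333333·0.5385=0.1795, 0.333333·0.8182=0.2727. Summing gives P(red) = 0.71147.
P(Bag 3 | red) = 0.2727 / 0.71147 = 0.3833.

Posterior probability ≈ 0.3833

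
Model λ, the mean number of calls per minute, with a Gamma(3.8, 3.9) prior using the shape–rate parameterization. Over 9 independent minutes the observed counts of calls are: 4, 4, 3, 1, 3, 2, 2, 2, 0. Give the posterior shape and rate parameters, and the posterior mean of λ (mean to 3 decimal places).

Posterior: Gamma(shape=24.8, rate=12.9); mean ≈ 1.922

Total count ∑xᵢ = 21 over n = 9 minutes.
Gamma is conjugate to the Poisson likelihood: posterior is Gamma(shape = 3.8+21 = 24.8, rate = 3.9+9 = 12.9).
E[λ | data] = 24.8/12.9 = 1.922.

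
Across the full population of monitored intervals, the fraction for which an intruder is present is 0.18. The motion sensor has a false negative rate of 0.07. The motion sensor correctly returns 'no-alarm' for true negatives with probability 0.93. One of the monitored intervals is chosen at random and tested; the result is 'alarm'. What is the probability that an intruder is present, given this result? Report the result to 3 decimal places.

Write H for 'an intruder is present'. Prior odds H:¬H = 0.18/0.82 = 0.21951. For the 'alarm' outcome, the likelihood ratio is 0.93/0.07 = 13.286.
Posterior odds = 0.21951 × 13.286 = 2.9164, so P(H|E) = 2.9164/(1+2.9164) = 0.745.

P(H | E) ≈ 0.745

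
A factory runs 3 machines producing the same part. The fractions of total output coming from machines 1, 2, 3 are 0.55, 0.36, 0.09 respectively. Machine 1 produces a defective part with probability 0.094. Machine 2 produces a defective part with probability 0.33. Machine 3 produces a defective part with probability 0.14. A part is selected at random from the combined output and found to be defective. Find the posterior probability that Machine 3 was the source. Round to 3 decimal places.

Tabulate prior·likelihood by source: [1] prior 0.55, lik 0.094, product 0.05170; [2] prior 0.36, lik 0.33, product 0.1188; [3] prior 0.09, lik 0.14, product 0.01260.
Normalizing constant = 0.18310; the posterior for Machine 3 is its product over the sum, 0.01260/0.18310 = 0.069.

Posterior probability ≈ 0.069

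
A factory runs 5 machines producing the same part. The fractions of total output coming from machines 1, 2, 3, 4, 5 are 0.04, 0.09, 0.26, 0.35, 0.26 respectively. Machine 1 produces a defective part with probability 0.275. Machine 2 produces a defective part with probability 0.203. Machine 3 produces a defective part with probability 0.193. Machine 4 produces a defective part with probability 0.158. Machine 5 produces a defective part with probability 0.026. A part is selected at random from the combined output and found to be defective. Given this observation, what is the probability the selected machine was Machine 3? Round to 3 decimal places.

Tabulate prior·likelihood by source: [1] prior 0.04, lik 0.275, product 0.01100; [2] prior 0.09, lik 0.203, product 0.01827; [3] prior 0.26, lik 0.193, product 0.05018; [4] prior 0.35, lik 0.158, product 0.05530; [5] prior 0.26, lik 0.026, product 0.006760.
Normalizing constant = 0.14151; the posterior for Machine 3 is its product over the sum, 0.05018/0.14151 = 0.355.

Posterior probability ≈ 0.355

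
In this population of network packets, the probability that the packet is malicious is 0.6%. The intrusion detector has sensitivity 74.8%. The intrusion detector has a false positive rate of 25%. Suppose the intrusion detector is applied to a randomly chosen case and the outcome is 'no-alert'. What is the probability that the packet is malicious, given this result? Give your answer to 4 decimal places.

Write H for 'the packet is malicious'. Prior odds H:¬H = 0.006/0.994 = 0.0060362. For the 'no-alert' outcome, the likelihood ratio is 0.252/0.75 = 0.33600.
Posterior odds = 0.0060362 × 0.33600 = 0.0020282, so P(H|E) = 0.0020282/(1+0.0020282) = 0.0020.

P(H | E) ≈ 0.0020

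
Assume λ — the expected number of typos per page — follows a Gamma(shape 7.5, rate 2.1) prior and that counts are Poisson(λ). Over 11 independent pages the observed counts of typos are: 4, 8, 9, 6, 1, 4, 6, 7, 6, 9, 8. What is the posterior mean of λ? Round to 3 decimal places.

Posterior mean ≈ 5.763

Total count ∑xᵢ = 68 over n = 11 pages.
Gamma is conjugate to the Poisson likelihood: posterior is Gamma(shape = 7.5+68 = 75.5, rate = 2.1+11 = 13.1).
E[λ | data] = 75.5/13.1 = 5.763.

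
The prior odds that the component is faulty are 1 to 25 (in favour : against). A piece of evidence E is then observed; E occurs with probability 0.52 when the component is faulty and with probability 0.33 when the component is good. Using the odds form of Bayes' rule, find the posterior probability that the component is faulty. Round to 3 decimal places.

Prior odds = 1/25 = 0.040000. In log-odds, ln(0.040000) = -3.2189.
Add log likelihood ratio: ln(1.5758) = 0.45474.
Posterior log-odds = -2.7641, so posterior odds = exp(-2.7641) = 0.063030. Converting, P(H|E) = 0.063030/1.0630 = 0.059.

Posterior probability ≈ 0.059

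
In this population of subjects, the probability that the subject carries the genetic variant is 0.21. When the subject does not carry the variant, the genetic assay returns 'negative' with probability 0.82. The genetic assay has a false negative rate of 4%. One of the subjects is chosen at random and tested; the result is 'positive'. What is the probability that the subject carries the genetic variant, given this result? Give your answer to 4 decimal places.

Let H be the event that the subject carries the genetic variant. P(H) = 0.21, so P(¬H) = 0.79. With E the 'positive' result, P(E|H) = 0.96 and P(E|¬H) = 0.18.
P(E) = 0.96·0.21 + 0.18·0.79 = 0.20160 + 0.14220 = 0.34380.
By Bayes' theorem, P(H|E) = 0.20160 / 0.34380 = 0.5864.

P(H | E) ≈ 0.5864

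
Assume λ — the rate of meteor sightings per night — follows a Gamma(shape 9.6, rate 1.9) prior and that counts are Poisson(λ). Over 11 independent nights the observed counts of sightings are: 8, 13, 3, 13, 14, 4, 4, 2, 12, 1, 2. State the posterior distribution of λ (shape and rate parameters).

Posterior: Gamma(shape=85.6, rate=12.9)

Total count ∑xᵢ = 76 over n = 11 nights.
Gamma is conjugate to the Poisson likelihood: posterior is Gamma(shape = 9.6+76 = 85.6, rate = 1.9+11 = 12.9).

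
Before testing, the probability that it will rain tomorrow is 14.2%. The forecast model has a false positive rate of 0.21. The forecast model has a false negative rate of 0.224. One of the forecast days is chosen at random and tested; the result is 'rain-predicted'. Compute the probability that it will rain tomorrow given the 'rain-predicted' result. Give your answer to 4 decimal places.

P(H | E) ≈ 0.3795

Let H be the event that it will rain tomorrow. P(H) = 0.142, so P(¬H) = 0.858. With E the 'rain-predicted' result, P(E|H) = 0.776 and P(E|¬H) = 0.21.
P(E) = 0.776·0.142 + 0.21·0.858 = 0.11019 + 0.18018 = 0.29037.
By Bayes' theorem, P(H|E) = 0.11019 / 0.29037 = 0.3795.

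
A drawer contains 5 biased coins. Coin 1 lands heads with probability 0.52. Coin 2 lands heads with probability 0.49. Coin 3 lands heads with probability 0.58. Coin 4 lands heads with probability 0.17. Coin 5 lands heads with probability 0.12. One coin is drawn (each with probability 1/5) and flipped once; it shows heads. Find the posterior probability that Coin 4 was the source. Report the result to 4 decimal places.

Posterior probability ≈ 0.0904

P(heads|C1) = 0.52; P(heads|C2) = 0.49; P(heads|C3) = 0.58; P(heads|C4) = 0.17; P(heads|C5) = 0.12.
Prior × likelihood for each source: 0.2·0.52=0.1040, 0.2·0.49=0.09800, 0.2·0.58=0.1160, 0.2·0.17=0.03400, 0.2·0.12=0.02400. Summing gives P(heads) = 0.37600.
P(Coin 4 | heads) = 0.03400 / 0.37600 = 0.0904.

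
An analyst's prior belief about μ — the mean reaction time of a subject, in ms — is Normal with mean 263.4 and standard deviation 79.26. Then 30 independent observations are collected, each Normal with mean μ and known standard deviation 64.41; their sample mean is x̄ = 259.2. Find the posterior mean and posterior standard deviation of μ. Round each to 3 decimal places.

With known σ, the Normal prior is conjugate. Weight on the data is w = (n/σ²)/(n/σ² + 1/τ₀²) = 0.00723127/(0.00723127+0.00015918) = 0.97846.
Posterior mean = w·x̄ + (1−w)·μ₀ = 0.97846·259.2 + 0.021539·263.4 = 259.290. Posterior variance = 1/(0.00723127+0.00015918) = 135.310, so SD = 11.632.

Posterior mean ≈ 259.290; posterior SD ≈ 11.632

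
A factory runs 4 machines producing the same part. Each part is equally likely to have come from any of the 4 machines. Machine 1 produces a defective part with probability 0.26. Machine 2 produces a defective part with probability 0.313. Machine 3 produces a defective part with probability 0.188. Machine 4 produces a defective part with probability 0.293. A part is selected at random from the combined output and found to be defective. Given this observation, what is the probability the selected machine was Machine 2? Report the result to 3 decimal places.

P(defective|M1) = 0.26; P(defective|M2) = 0.313; P(defective|M3) = 0.188; P(defective|M4) = 0.293.
Prior × likelihood for each source: 0.25·0.26=0.06500, 0.25·0.313=0.07825, 0.25·0.188=0.04700, 0.25·0.293=0.07325. Summing gives P(defective) = 0.26350.
P(Machine 2 | defective) = 0.07825 / 0.26350 = 0.297.

Posterior probability ≈ 0.297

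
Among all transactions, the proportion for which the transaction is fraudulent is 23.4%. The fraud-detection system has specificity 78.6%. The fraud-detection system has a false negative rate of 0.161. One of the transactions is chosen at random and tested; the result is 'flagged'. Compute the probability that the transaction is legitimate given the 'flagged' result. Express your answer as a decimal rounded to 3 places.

P(¬H | E) ≈ 0.455

Let H be the event that the transaction is fraudulent. P(H) = 0.234, so P(¬H) = 0.766. With E the 'flagged' result, P(E|H) = 0.839 and P(E|¬H) = 0.214.
P(E) = 0.839·0.234 + 0.214·0.766 = 0.19633 + 0.16392 = 0.36025.
By Bayes' theorem, P(H|E) = 0.19633 / 0.36025 = 0.545. Hence P(¬H|E) = 1 − 0.545 = 0.455.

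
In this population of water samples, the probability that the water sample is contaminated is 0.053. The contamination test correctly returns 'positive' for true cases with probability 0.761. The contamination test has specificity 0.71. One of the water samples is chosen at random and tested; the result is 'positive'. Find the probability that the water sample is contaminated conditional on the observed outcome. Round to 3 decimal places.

P(H | E) ≈ 0.128

Let H be the event that the water sample is contaminated. P(H) = 0.053, so P(¬H) = 0.947. With E the 'positive' result, P(E|H) = 0.761 and P(E|¬H) = 0.29.
P(E) = 0.761·0.053 + 0.29·0.947 = 0.040333 + 0.27463 = 0.31496.
By Bayes' theorem, P(H|E) = 0.040333 / 0.31496 = 0.128.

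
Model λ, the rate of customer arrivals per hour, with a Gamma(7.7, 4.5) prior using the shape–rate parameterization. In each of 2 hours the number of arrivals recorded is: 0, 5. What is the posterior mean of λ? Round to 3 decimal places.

Posterior mean ≈ 1.954

The Poisson likelihood adds the total count to the shape and the number of exposure periods to the rate. Here ∑xᵢ = 5 and n = 2, so shape 7.7→12.7 and rate 4.5→6.5.
Posterior mean = shape/rate = 12.7/6.5 = 1.954.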